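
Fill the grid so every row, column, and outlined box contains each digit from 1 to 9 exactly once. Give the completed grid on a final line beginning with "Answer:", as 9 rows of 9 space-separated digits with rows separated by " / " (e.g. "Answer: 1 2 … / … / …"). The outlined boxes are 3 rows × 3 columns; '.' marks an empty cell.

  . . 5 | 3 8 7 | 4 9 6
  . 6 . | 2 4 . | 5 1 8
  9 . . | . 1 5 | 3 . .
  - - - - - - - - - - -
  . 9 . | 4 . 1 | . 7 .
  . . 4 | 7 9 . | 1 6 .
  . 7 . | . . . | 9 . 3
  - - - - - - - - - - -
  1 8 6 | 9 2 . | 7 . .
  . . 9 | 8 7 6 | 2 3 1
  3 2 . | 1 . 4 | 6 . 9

Step 1. [r6c4∈{5,6}] across col 4, 5 lands solely at r6c4. So r6c4=5.
Step 2. [r1c1∈{2}] nothing but 2 survives at r1c1 ⇒ r1c1=2.
Step 3. [r4c7∈{8}] r4c7 is down to just 8, so r4c7=8.
Step 4. [r4c5∈{3,6}] r4c5 is the only open cell in col 5 admitting 3. So r4c5=3.
Step 5. [r9c3∈{7}] r9c3 is down to just 7, so r9c3=7.
Step 6. [r7c9∈{4,5}] across col 9, 4 lands solely at r7c9, so r7c9=4.
Step 7. [r4c3∈{2}] only 2 remains possible at r4c3. So r4c3=2.
Step 8. [r4c9∈{5}] only 5 remains possible at r4c9, so r4c9=5.
Step 9. [r5c9∈{2}] r5c9's peers cover all but 2, so r5c9=2.
Step 10. [r8c1∈{4,5}] r8c1 is the only open cell in col 1 admitting 4 ⇒ r8c1=4.
Step 11. [r5c1∈{5,8}] r5c1 is the only open cell in col 1 admitting 5 ⇒ r5c1=5.
Step 12. [r6c1∈{6,8}] 8 has one home in col 1: r6c1. So r6c1=8.
Step 13. [r7c8∈{5}] r7c8 has the single candidate 5 ⇒ r7c8=5.
Step 14. [r2c3∈{3}] r2c3 has the single candidate 3. So r2c3=3.
Step 15. [r3c3∈{8}] only 8 remains possible at r3c3, so r3c3=8.
Step 16. [r6c6∈{2}] r6c6 is down to just 2. So r6c6=2.
Step 17. [r6c3∈{1}] r6c3 has the single candidate 1. So r6c3=1.
Step 18. [r5c6∈{8}] r5c6's peers cover all but 8. So r5c6=8.
Step 19. [r5c2∈{3}] r5c2 has the single candidate 3 ⇒ r5c2=3.
Step 20. [r6c5∈{6}] r6c5 is down to just 6 ⇒ r6c5=6.
Step 21. [r4c1∈{6}] only 6 remains possible at r4c1 ⇒ r4c1=6.
Step 22. [r2c6∈{9}] r2c6 has the single candidate 9, so r2c6=9.
Step 23. [r7c6∈{3}] only 3 remains possible at r7c6, so r7c6=3.
Step 24. [r3c9∈{7}] r3c9 has the single candidate 7 ⇒ r3c9=7.
Step 25. [r3c4∈{6}] r3c4's peers cover all but 6, so r3c4=6.
Step 26. [r6c8∈{4}] r6c8's peers cover all but 4. So r6c8=4.
Step 27. [r2c1∈{7}] only 7 remains possible at r2c1, so r2c1=7.
Step 28. [r1c2∈{1}] r1c2 has the single candidate 1. So r1c2=1.
Step 29. [r9c8∈{8}] r9c8's peers cover all but 8, so r9c8=8.
Step 30. [r8c2∈{5}] r8c2 is down to just 5, so r8c2=5.
Step 31. [r9c5∈{5}] r9c5 has the single candidate 5, so r9c5=5.
Step 32. [r3c8∈{2}] nothing but 2 survives at r3c8. So r3c8=2.
Step 33. [r3c2∈{4}] r3c2 is down to just 4 ⇒ r3c2=4.

Answer: 2 1 5 3 8 7 4 9 6 / 7 6 3 2 4 9 5 1 8 / 9 4 8 6 1 5 3 2 7 / 6 9 2 4 3 1 8 7 5 / 5 3 4 7 9 8 1 6 2 / 8 7 1 5 6 2 9 4 3 / 1 8 6 9 2 3 7 5 4 / 4 5 9 8 7 6 2 3 1 / 3 2 7 1 5 4 6 8 9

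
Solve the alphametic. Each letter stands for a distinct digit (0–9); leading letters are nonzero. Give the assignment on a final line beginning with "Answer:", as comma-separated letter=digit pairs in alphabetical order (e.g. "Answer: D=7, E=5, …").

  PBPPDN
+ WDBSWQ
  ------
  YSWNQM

Step 1. [col 1: N + Q ≡ M (mod 10)] several values work for M in column 1 (N + Q ≡ M (mod 10), carry-in 0); try M=1, so M=1.
Step 2. [col 1: N + Q ≡ M (mod 10)] N=5 is one option consistent with column 1 (N + Q ≡ M (mod 10), carry-in 0) — take it. So N=5.
Step 3. [col 1: N + Q ≡ M (mod 10)] in column 1 we have N+Q≡M with carry-in 0; given N=5, M=1 and digits 1,5 already taken and all letters distinct, that pins Q to 6. So Q=6.
Step 4. [col 2: D + W ≡ Q (mod 10)] several values work for D in column 2 (D + W ≡ Q (mod 10), carry-in 1); try D=3. So D=3.
Step 5. [col 2: D + W ≡ Q (mod 10)] from column 2 (D=3, Q=6, carry-in 1, digits 1,3,5,6 already taken and all letters distinct): W must equal 2. So W=2.
Step 6. [col 3: P + S ≡ N (mod 10)] column 3 (P + S ≡ N (mod 10), carry-in 0) doesn't pin S yet; pick S=8 and continue, so S=8.
Step 7. [col 3: P + S ≡ N (mod 10)] from column 3 (S=8, N=5, carry-in 0, digits 1,2,3,5,6,8 already taken and all letters distinct): P must equal 7. So P=7.
Step 8. [col 4: P + B ≡ W (mod 10)] in column 4 we have P+B≡W with carry-in 1; given P=7, W=2 and digits 1,2,3,5,6,7,8 already taken and all letters distinct, that pins B to 4. So B=4.
Step 9. [col 6: P + W ≡ Y (mod 10)] column 6 reads P+W+carry(0)=Y with P=7, W=2; with digits 1,2,3,4,5,6,7,8 already taken and all letters distinct, the only value for Y is 9, so Y=9.

Answer: B=4, D=3, M=1, N=5, P=7, Q=6, S=8, W=2, Y=9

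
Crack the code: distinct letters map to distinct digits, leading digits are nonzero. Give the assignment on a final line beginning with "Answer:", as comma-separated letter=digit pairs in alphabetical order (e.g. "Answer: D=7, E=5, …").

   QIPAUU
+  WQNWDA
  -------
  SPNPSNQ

Step 1. [S] S is the leading digit of a 7-digit sum of two 6-digit numbers; the final carry is exactly 1 ⇒ S=1.
Step 2. [col 1: U + A ≡ Q (mod 10)] several values work for U in column 1 (U + A ≡ Q (mod 10), carry-in 0); try U=2, so U=2.
Step 3. [col 1: U + A ≡ Q (mod 10)] no forcing yet in column 1 (carry-in 0); Q=8 is free and consistent — try it ⇒ Q=8.
Step 4. [col 1: U + A ≡ Q (mod 10)] column 1 reads U+A+carry(0)=Q with U=2, Q=8; with digits 1,2,8 already taken and all letters distinct, the only value for A is 6, so A=6.
Step 5. [col 2: U + D ≡ N (mod 10)] N=9 is one option consistent with column 2 (U + D ≡ N (mod 10), carry-in 0) — take it, so N=9.
Step 6. [col 2: U + D ≡ N (mod 10)] column 2 reads U+D+carry(0)=N with U=2, N=9; with digits 1,2,6,8,9 already taken and all letters distinct, the only value for D is 7 ⇒ D=7.
Step 7. [col 3: A + W ≡ S (mod 10)] column 3 reads A+W+carry(0)=S with A=6, S=1; with digits 1,2,6,7,8,9 already taken and all letters distinct, the only value for W is 5, so W=5.
Step 8. [col 4: P + N ≡ P (mod 10)] column 4 (P + N ≡ P (mod 10), carry-in 1) doesn't pin P yet; pick P=3 and continue. So P=3.
Step 9. [col 5: I + Q ≡ N (mod 10)] from column 5 (Q=8, N=9, carry-in 1, digits 1,2,3,5,6,7,8,9 already taken and all letters distinct): I must equal 0 ⇒ I=0.

Answer: A=6, D=7, I=0, N=9, P=3, Q=8, S=1, U=2, W=5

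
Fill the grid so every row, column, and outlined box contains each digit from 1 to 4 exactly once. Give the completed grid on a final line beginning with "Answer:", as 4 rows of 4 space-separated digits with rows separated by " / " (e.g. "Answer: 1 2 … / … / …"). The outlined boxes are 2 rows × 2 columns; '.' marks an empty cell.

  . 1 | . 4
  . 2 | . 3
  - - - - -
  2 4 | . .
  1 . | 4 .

Step 1. [r2c3∈{1}] only 1 remains possible at r2c3 ⇒ r2c3=1.
Step 2. [r4c2∈{3}] r4c2's peers cover all but 3 ⇒ r4c2=3.
Step 3. [r3c4∈{1}] only 1 remains possible at r3c4, so r3c4=1.
Step 4. [r4c4∈{2}] r4c4's peers cover all but 2, so r4c4=2.
Step 5. [r1c3∈{2}] r1c3 is down to just 2, so r1c3=2.
Step 6. [r3c3∈{3}] nothing but 3 survives at r3c3 ⇒ r3c3=3.
Step 7. [r1c1∈{3}] r1c1 is down to just 3 ⇒ r1c1=3.
Step 8. [r2c1∈{4}] only 4 remains possible at r2c1. So r2c1=4.

Answer: 3 1 2 4 / 4 2 1 3 / 2 4 3 1 / 1 3 4 2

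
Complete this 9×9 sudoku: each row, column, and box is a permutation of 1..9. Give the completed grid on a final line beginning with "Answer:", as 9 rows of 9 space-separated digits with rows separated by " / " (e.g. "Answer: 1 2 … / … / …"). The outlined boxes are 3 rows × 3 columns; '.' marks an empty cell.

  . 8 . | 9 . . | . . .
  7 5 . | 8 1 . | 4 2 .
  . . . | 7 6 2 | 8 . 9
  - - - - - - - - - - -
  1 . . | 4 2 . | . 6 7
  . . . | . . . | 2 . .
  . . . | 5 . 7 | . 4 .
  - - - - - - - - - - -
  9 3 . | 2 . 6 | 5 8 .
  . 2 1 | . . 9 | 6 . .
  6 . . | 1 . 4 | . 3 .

Step 1. [r5c8∈{1,5,9}] in col 8, 9 fits only at r5c8. So r5c8=9.
Step 2. [r4c7∈{3}] r4c7 has the single candidate 3 ⇒ r4c7=3.
Step 3. [r5c9∈{1,5,8}] across box 6, 5 lands solely at r5c9 ⇒ r5c9=5.
Step 4. [r2c6∈{3}] nothing but 3 survives at r2c6, so r2c6=3.
Step 5. [r9c2∈{7}] r9c2 has the single candidate 7, so r9c2=7.
Step 6. [r7c3∈{4}] r7c3's peers cover all but 4, so r7c3=4.
Step 7. [r3c3∈{3}] r3c3 has the single candidate 3. So r3c3=3.
Step 8. [r4c6∈{8}] r4c6 is down to just 8, so r4c6=8.
Step 9. [r5c5∈{3}] nothing but 3 survives at r5c5 ⇒ r5c5=3.
Step 10. [r4c2∈{9}] nothing but 9 survives at r4c2. So r4c2=9.
Step 11. [r6c9∈{1,8}] in col 9, 8 fits only at r6c9. So r6c9=8.
Step 12. [r6c2∈{6}] r6c2 is down to just 6. So r6c2=6.
Step 13. [r8c1∈{5,8}] across col 1, 5 lands solely at r8c1, so r8c1=5.
Step 14. [r3c1∈{4}] r3c1 has the single candidate 4. So r3c1=4.
Step 15. [r1c9∈{1,3,6}] row 1 places 3 nowhere but r1c9. So r1c9=3.
Step 16. [r8c8∈{7}] r8c8's peers cover all but 7, so r8c8=7.
Step 17. [r9c3∈{8}] only 8 remains possible at r9c3. So r9c3=8.
Step 18. [r1c1∈{2}] only 2 remains possible at r1c1, so r1c1=2.
Step 19. [r1c6∈{5}] r1c6 has the single candidate 5. So r1c6=5.
Step 20. [r1c8∈{1}] r1c8's peers cover all but 1. So r1c8=1.
Step 21. [r2c9∈{6}] r2c9 has the single candidate 6 ⇒ r2c9=6.
Step 22. [r7c5∈{7}] r7c5 is down to just 7, so r7c5=7.
Step 23. [r5c1∈{8}] only 8 remains possible at r5c1. So r5c1=8.
Step 24. [r2c3∈{9}] nothing but 9 survives at r2c3, so r2c3=9.
Step 25. [r9c9∈{2}] only 2 remains possible at r9c9, so r9c9=2.
Step 26. [r9c5∈{5}] only 5 remains possible at r9c5. So r9c5=5.
Step 27. [r8c4∈{3}] r8c4's peers cover all but 3. So r8c4=3.
Step 28. [r4c3∈{5}] r4c3's peers cover all but 5 ⇒ r4c3=5.
Step 29. [r6c3∈{2}] r6c3 is down to just 2 ⇒ r6c3=2.
Step 30. [r6c5∈{9}] nothing but 9 survives at r6c5. So r6c5=9.
Step 31. [r1c7∈{7}] r1c7's peers cover all but 7, so r1c7=7.
Step 32. [r5c3∈{7}] r5c3's peers cover all but 7. So r5c3=7.
Step 33. [r3c8∈{5}] nothing but 5 survives at r3c8, so r3c8=5.
Step 34. [r5c4∈{6}] nothing but 6 survives at r5c4. So r5c4=6.
Step 35. [r3c2∈{1}] r3c2's peers cover all but 1 ⇒ r3c2=1.
Step 36. [r6c7∈{1}] only 1 remains possible at r6c7. So r6c7=1.
Step 37. [r1c5∈{4}] only 4 remains possible at r1c5. So r1c5=4.
Step 38. [r5c2∈{4}] r5c2 has the single candidate 4 ⇒ r5c2=4.
Step 39. [r7c9∈{1}] r7c9 has the single candidate 1, so r7c9=1.
Step 40. [r5c6∈{1}] r5c6 is down to just 1, so r5c6=1.
Step 41. [r9c7∈{9}] nothing but 9 survives at r9c7, so r9c7=9.
Step 42. [r6c1∈{3}] r6c1's peers cover all but 3, so r6c1=3.
Step 43. [r8c5∈{8}] nothing but 8 survives at r8c5. So r8c5=8.
Step 44. [r8c9∈{4}] nothing but 4 survives at r8c9, so r8c9=4.
Step 45. [r1c3∈{6}] nothing but 6 survives at r1c3, so r1c3=6.

Answer: 2 8 6 9 4 5 7 1 3 / 7 5 9 8 1 3 4 2 6 / 4 1 3 7 6 2 8 5 9 / 1 9 5 4 2 8 3 6 7 / 8 4 7 6 3 1 2 9 5 / 3 6 2 5 9 7 1 4 8 / 9 3 4 2 7 6 5 8 1 / 5 2 1 3 8 9 6 7 4 / 6 7 8 1 5 4 9 3 2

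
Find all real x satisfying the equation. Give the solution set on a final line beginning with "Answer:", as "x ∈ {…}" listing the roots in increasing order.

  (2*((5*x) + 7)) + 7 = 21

Step 1. [(2*((5*x) + 7)) + 7 = 21] the outer +7 inverts by subtracting 7 ⇒ sub: 2*((5*x) + 7) = 14.
Step 2. [2*((5*x) + 7) = 14] divide by the outer 2. So div: (5*x) + 7 = 7.
Step 3. [(5*x) + 7 = 7] 7 comes off first (subtract 7) ⇒ sub: 5*x = 0.
Step 4. [5*x = 0] 5·(inner) — divide through by 5. So div: x = 0.

Answer: x ∈ {0}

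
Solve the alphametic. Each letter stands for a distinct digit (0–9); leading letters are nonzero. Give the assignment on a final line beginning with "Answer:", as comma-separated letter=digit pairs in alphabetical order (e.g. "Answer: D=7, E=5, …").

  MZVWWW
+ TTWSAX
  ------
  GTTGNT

Step 1. [col 1: W + X ≡ T (mod 10)] no forcing yet in column 1 (carry-in 0); T=3 is free and consistent — try it ⇒ T=3.
Step 2. [col 1: W + X ≡ T (mod 10)] W=8 is one option consistent with column 1 (W + X ≡ T (mod 10), carry-in 0) — take it ⇒ W=8.
Step 3. [col 1: W + X ≡ T (mod 10)] from column 1 (W=8, T=3, carry-in 0, digits 3,8 already taken and all letters distinct): X must equal 5, so X=5.
Step 4. [col 2: W + A ≡ N (mod 10)] no forcing yet in column 2 (carry-in 1); N=0 is free and consistent — try it, so N=0.
Step 5. [col 2: W + A ≡ N (mod 10)] in column 2 we have W+A≡N with carry-in 1; given W=8, N=0 and digits 0,3,5,8 already taken and all letters distinct, that pins A to 1, so A=1.
Step 6. [col 3: W + S ≡ G (mod 10)] from column 3 (W=8, carry-in 1, digits 0,1,3,5,8 already taken and all letters distinct): G must equal 6, so G=6.
Step 7. [col 3: W + S ≡ G (mod 10)] column 3 reads W+S+carry(1)=G with W=8, G=6; with digits 0,1,3,5,6,8 already taken and all letters distinct, the only value for S is 7. So S=7.
Step 8. [col 4: V + W ≡ T (mod 10)] column 4: given W=8, T=3, carry-in 1, and digits 0,1,3,5,6,7,8 already taken and all letters distinct, V+W≡T (mod 10) forces V=4, so V=4.
Step 9. [col 5: Z + T ≡ T (mod 10)] from column 5 (T=3, carry-in 1, digits 0,1,3,4,5,6,7,8 already taken and all letters distinct): Z must equal 9. So Z=9.
Step 10. [col 6: M + T ≡ G (mod 10)] column 6: given T=3, G=6, carry-in 1, and digits 0,1,3,4,5,6,7,8,9 already taken and all letters distinct, M+T≡G (mod 10) forces M=2 ⇒ M=2.

Answer: A=1, G=6, M=2, N=0, S=7, T=3, V=4, W=8, X=5, Z=9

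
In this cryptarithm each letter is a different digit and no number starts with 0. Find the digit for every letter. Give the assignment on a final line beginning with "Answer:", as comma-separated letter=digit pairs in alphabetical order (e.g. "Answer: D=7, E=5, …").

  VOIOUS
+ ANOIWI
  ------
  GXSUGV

Step 1. [col 1: S + I ≡ V (mod 10)] several values work for I in column 1 (S + I ≡ V (mod 10), carry-in 0); try I=8. So I=8.
Step 2. [col 1: S + I ≡ V (mod 10)] V=1 is one option consistent with column 1 (S + I ≡ V (mod 10), carry-in 0) — take it ⇒ V=1.
Step 3. [col 1: S + I ≡ V (mod 10)] in column 1 we have S+I≡V with carry-in 0; given I=8, V=1 and digits 1,8 already taken and all letters distinct, that pins S to 3. So S=3.
Step 4. [col 2: U + W ≡ G (mod 10)] column 2 (U + W ≡ G (mod 10), carry-in 1) doesn't pin G yet; pick G=9 and continue, so G=9.
Step 5. [col 2: U + W ≡ G (mod 10)] no forcing yet in column 2 (carry-in 1); W=6 is free and consistent — try it, so W=6.
Step 6. [col 2: U + W ≡ G (mod 10)] in column 2 we have U+W≡G with carry-in 1; given W=6, G=9 and digits 1,3,6,8,9 already taken and all letters distinct, that pins U to 2, so U=2.
Step 7. [col 3: O + I ≡ U (mod 10)] column 3: given I=8, U=2, carry-in 0, and digits 1,2,3,6,8,9 already taken and all letters distinct, O+I≡U (mod 10) forces O=4. So O=4.
Step 8. [col 5: O + N ≡ X (mod 10)] no forcing yet in column 5 (carry-in 1); X=0 is free and consistent — try it, so X=0.
Step 9. [col 5: O + N ≡ X (mod 10)] column 5 reads O+N+carry(1)=X with O=4, X=0; with digits 0,1,2,3,4,6,8,9 already taken and all letters distinct, the only value for N is 5 ⇒ N=5.
Step 10. [col 6: V + A ≡ G (mod 10)] column 6 reads V+A+carry(1)=G with V=1, G=9; with digits 0,1,2,3,4,5,6,8,9 already taken and all letters distinct, the only value for A is 7 ⇒ A=7.

Answer: A=7, G=9, I=8, N=5, O=4, S=3, U=2, V=1, W=6, X=0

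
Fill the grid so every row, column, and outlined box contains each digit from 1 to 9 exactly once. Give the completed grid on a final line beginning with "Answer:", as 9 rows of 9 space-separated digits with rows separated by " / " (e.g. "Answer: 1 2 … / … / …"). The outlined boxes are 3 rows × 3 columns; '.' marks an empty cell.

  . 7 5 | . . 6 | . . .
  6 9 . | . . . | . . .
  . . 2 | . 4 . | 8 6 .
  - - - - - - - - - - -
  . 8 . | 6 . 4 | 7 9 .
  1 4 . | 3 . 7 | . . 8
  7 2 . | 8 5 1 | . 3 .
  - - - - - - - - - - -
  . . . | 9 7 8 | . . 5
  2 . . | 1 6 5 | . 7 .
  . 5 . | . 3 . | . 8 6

Step 1. [r1c4∈{2}] r1c4's peers cover all but 2 ⇒ r1c4=2.
Step 2. [r8c2∈{3}] only 3 remains possible at r8c2, so r8c2=3.
Step 3. [r7c1∈{4}] r7c1's peers cover all but 4 ⇒ r7c1=4.
Step 4. [r2c3∈{1,3,4,8}] 4 has one home in col 3: r2c3, so r2c3=4.
Step 5. [r3c1∈{3}] r3c1's peers cover all but 3, so r3c1=3.
Step 6. [r7c7∈{1,2,3}] 3 has one home in row 7: r7c7. So r7c7=3.
Step 7. [r7c8∈{1,2}] 2 has one home in row 7: r7c8, so r7c8=2.
Step 8. [r9c7∈{1,4,9}] in box 9, 1 fits only at r9c7 ⇒ r9c7=1.
Step 9. [r4c9∈{1,2}] r4c9 is the only open cell in row 4 admitting 1 ⇒ r4c9=1.
Step 10. [r6c3∈{6,9}] 9 has one home in row 6: r6c3. So r6c3=9.
Step 11. [r5c7∈{2,5,6}] r5c7 is the only open cell in box 6 admitting 2 ⇒ r5c7=2.
Step 12. [r1c8∈{1,4}] in col 8, 4 fits only at r1c8, so r1c8=4.
Step 13. [r1c7∈{9}] nothing but 9 survives at r1c7 ⇒ r1c7=9.
Step 14. [r7c2∈{1,6}] r7c2 is the only open cell in col 2 admitting 6, so r7c2=6.
Step 15. [r2c7∈{5}] only 5 remains possible at r2c7 ⇒ r2c7=5.
Step 16. [r2c4∈{7}] r2c4's peers cover all but 7 ⇒ r2c4=7.
Step 17. [r2c5∈{1,8}] 8 has one home in row 2: r2c5 ⇒ r2c5=8.
Step 18. [r6c9∈{4}] r6c9 has the single candidate 4 ⇒ r6c9=4.
Step 19. [r2c9∈{2,3}] r2c9 is the only open cell in row 2 admitting 2 ⇒ r2c9=2.
Step 20. [r9c6∈{2}] r9c6 has the single candidate 2 ⇒ r9c6=2.
Step 21. [r4c3∈{3}] only 3 remains possible at r4c3, so r4c3=3.
Step 22. [r8c7∈{4}] r8c7 has the single candidate 4, so r8c7=4.
Step 23. [r5c5∈{9}] r5c5 has the single candidate 9. So r5c5=9.
Step 24. [r4c5∈{2}] r4c5 has the single candidate 2. So r4c5=2.
Step 25. [r4c1∈{5}] r4c1 is down to just 5, so r4c1=5.
Step 26. [r5c3∈{6}] nothing but 6 survives at r5c3. So r5c3=6.
Step 27. [r3c6∈{9}] r3c6 has the single candidate 9 ⇒ r3c6=9.
Step 28. [r1c5∈{1}] nothing but 1 survives at r1c5. So r1c5=1.
Step 29. [r1c9∈{3}] r1c9's peers cover all but 3, so r1c9=3.
Step 30. [r9c1∈{9}] r9c1's peers cover all but 9 ⇒ r9c1=9.
Step 31. [r8c9∈{9}] r8c9's peers cover all but 9 ⇒ r8c9=9.
Step 32. [r5c8∈{5}] r5c8 is down to just 5 ⇒ r5c8=5.
Step 33. [r9c3∈{7}] only 7 remains possible at r9c3. So r9c3=7.
Step 34. [r8c3∈{8}] only 8 remains possible at r8c3 ⇒ r8c3=8.
Step 35. [r9c4∈{4}] only 4 remains possible at r9c4. So r9c4=4.
Step 36. [r2c8∈{1}] r2c8 has the single candidate 1, so r2c8=1.
Step 37. [r1c1∈{8}] r1c1 has the single candidate 8. So r1c1=8.
Step 38. [r6c7∈{6}] r6c7 has the single candidate 6. So r6c7=6.
Step 39. [r2c6∈{3}] r2c6 has the single candidate 3. So r2c6=3.
Step 40. [r7c3∈{1}] only 1 remains possible at r7c3 ⇒ r7c3=1.
Step 41. [r3c4∈{5}] nothing but 5 survives at r3c4, so r3c4=5.
Step 42. [r3c9∈{7}] only 7 remains possible at r3c9, so r3c9=7.
Step 43. [r3c2∈{1}] r3c2 is down to just 1, so r3c2=1.

Answer: 8 7 5 2 1 6 9 4 3 / 6 9 4 7 8 3 5 1 2 / 3 1 2 5 4 9 8 6 7 / 5 8 3 6 2 4 7 9 1 / 1 4 6 3 9 7 2 5 8 / 7 2 9 8 5 1 6 3 4 / 4 6 1 9 7 8 3 2 5 / 2 3 8 1 6 5 4 7 9 / 9 5 7 4 3 2 1 8 6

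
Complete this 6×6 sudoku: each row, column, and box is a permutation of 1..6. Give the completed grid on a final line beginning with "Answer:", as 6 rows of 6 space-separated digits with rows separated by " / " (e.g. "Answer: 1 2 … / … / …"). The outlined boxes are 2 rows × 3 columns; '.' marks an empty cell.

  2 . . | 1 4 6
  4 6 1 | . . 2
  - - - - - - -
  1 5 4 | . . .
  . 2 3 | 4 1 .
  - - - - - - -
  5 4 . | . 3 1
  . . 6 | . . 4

Step 1. [r3c5∈{2,6}] across col 5, 6 lands solely at r3c5. So r3c5=6.
Step 2. [r6c5∈{2,5}] col 5 places 2 nowhere but r6c5 ⇒ r6c5=2.
Step 3. [r2c4∈{3,5}] across row 2, 3 lands solely at r2c4, so r2c4=3.
Step 4. [r6c1∈{3}] r6c1's peers cover all but 3 ⇒ r6c1=3.
Step 5. [r2c5∈{5}] nothing but 5 survives at r2c5 ⇒ r2c5=5.
Step 6. [r5c4∈{6}] nothing but 6 survives at r5c4 ⇒ r5c4=6.
Step 7. [r3c4∈{2}] nothing but 2 survives at r3c4. So r3c4=2.
Step 8. [r1c2∈{3}] only 3 remains possible at r1c2. So r1c2=3.
Step 9. [r1c3∈{5}] r1c3's peers cover all but 5, so r1c3=5.
Step 10. [r5c3∈{2}] r5c3 has the single candidate 2 ⇒ r5c3=2.
Step 11. [r4c1∈{6}] only 6 remains possible at r4c1 ⇒ r4c1=6.
Step 12. [r3c6∈{3}] nothing but 3 survives at r3c6 ⇒ r3c6=3.
Step 13. [r6c4∈{5}] r6c4 is down to just 5, so r6c4=5.
Step 14. [r6c2∈{1}] nothing but 1 survives at r6c2. So r6c2=1.
Step 15. [r4c6∈{5}] nothing but 5 survives at r4c6. So r4c6=5.

Answer: 2 3 5 1 4 6 / 4 6 1 3 5 2 / 1 5 4 2 6 3 / 6 2 3 4 1 5 / 5 4 2 6 3 1 / 3 1 6 5 2 4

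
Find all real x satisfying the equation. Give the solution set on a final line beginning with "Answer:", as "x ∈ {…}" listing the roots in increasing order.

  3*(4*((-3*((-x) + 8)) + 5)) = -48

Step 1. [3*(4*((-3*((-x) + 8)) + 5)) = -48] leading coefficient 3: divide by 3. So div: 4*((-3*((-x) + 8)) + 5) = -16.
Step 2. [4*((-3*((-x) + 8)) + 5) = -16] divide by the outer 4, so div: (-3*((-x) + 8)) + 5 = -4.
Step 3. [(-3*((-x) + 8)) + 5 = -4] the outer +5 inverts by subtracting 5 ⇒ sub: -3*((-x) + 8) = -9.
Step 4. [-3*((-x) + 8) = -9] LHS = -3·(…); ÷-3 both sides. So div: (-x) + 8 = 3.
Step 5. [(-x) + 8 = 3] 8 comes off first (subtract 8). So sub: -x = -5.
Step 6. [-x = -5] LHS negated; negate both sides, so neg: x = 5.

Answer: x ∈ {5}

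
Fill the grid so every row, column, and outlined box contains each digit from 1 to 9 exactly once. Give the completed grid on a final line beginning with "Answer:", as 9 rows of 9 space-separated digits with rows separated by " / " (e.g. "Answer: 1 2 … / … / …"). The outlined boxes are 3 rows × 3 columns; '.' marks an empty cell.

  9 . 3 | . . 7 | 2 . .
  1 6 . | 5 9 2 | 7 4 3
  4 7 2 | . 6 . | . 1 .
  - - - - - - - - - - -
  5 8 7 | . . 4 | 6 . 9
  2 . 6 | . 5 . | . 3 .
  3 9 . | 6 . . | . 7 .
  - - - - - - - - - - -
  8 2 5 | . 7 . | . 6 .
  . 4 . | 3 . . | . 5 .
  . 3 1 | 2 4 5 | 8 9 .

Step 1. [r4c4∈{1}] only 1 remains possible at r4c4. So r4c4=1.
Step 2. [r8c7∈{1}] nothing but 1 survives at r8c7. So r8c7=1.
Step 3. [r6c6∈{8}] r6c6 has the single candidate 8. So r6c6=8.
Step 4. [r6c9∈{1,2,4,5}] 1 has one home in row 6: r6c9, so r6c9=1.
Step 5. [r1c8∈{8}] only 8 remains possible at r1c8, so r1c8=8.
Step 6. [r5c7∈{4}] r5c7's peers cover all but 4 ⇒ r5c7=4.
Step 7. [r7c4∈{9}] only 9 remains possible at r7c4, so r7c4=9.
Step 8. [r9c9∈{7}] nothing but 7 survives at r9c9. So r9c9=7.
Step 9. [r3c9∈{5}] r3c9's peers cover all but 5. So r3c9=5.
Step 10. [r4c5∈{2,3}] 3 has one home in row 4: r4c5, so r4c5=3.
Step 11. [r9c1∈{6}] only 6 remains possible at r9c1. So r9c1=6.
Step 12. [r1c5∈{1}] r1c5's peers cover all but 1 ⇒ r1c5=1.
Step 13. [r5c4∈{7}] r5c4 has the single candidate 7. So r5c4=7.
Step 14. [r6c3∈{4}] nothing but 4 survives at r6c3. So r6c3=4.
Step 15. [r2c3∈{8}] r2c3 has the single candidate 8. So r2c3=8.
Step 16. [r5c2∈{1}] r5c2 is down to just 1, so r5c2=1.
Step 17. [r5c6∈{9}] r5c6's peers cover all but 9, so r5c6=9.
Step 18. [r7c6∈{1}] only 1 remains possible at r7c6. So r7c6=1.
Step 19. [r3c7∈{9}] nothing but 9 survives at r3c7, so r3c7=9.
Step 20. [r5c9∈{8}] r5c9 has the single candidate 8, so r5c9=8.
Step 21. [r3c6∈{3}] nothing but 3 survives at r3c6. So r3c6=3.
Step 22. [r1c2∈{5}] r1c2 has the single candidate 5 ⇒ r1c2=5.
Step 23. [r7c7∈{3}] only 3 remains possible at r7c7. So r7c7=3.
Step 24. [r8c9∈{2}] nothing but 2 survives at r8c9, so r8c9=2.
Step 25. [r1c9∈{6}] r1c9 is down to just 6. So r1c9=6.
Step 26. [r4c8∈{2}] nothing but 2 survives at r4c8 ⇒ r4c8=2.
Step 27. [r8c3∈{9}] r8c3's peers cover all but 9 ⇒ r8c3=9.
Step 28. [r6c5∈{2}] r6c5 has the single candidate 2, so r6c5=2.
Step 29. [r8c1∈{7}] r8c1 has the single candidate 7. So r8c1=7.
Step 30. [r3c4∈{8}] r3c4 has the single candidate 8 ⇒ r3c4=8.
Step 31. [r8c5∈{8}] r8c5 is down to just 8. So r8c5=8.
Step 32. [r1c4∈{4}] only 4 remains possible at r1c4 ⇒ r1c4=4.
Step 33. [r8c6∈{6}] nothing but 6 survives at r8c6, so r8c6=6.
Step 34. [r6c7∈{5}] r6c7's peers cover all but 5. So r6c7=5.
Step 35. [r7c9∈{4}] r7c9 is down to just 4. So r7c9=4.

Answer: 9 5 3 4 1 7 2 8 6 / 1 6 8 5 9 2 7 4 3 / 4 7 2 8 6 3 9 1 5 / 5 8 7 1 3 4 6 2 9 / 2 1 6 7 5 9 4 3 8 / 3 9 4 6 2 8 5 7 1 / 8 2 5 9 7 1 3 6 4 / 7 4 9 3 8 6 1 5 2 / 6 3 1 2 4 5 8 9 7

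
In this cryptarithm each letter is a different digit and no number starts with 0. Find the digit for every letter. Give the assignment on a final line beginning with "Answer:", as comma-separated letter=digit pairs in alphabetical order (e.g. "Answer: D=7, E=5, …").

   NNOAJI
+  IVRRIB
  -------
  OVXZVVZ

Step 1. [col 1: I + B ≡ Z (mod 10)] I=3 is one option consistent with column 1 (I + B ≡ Z (mod 10), carry-in 0) — take it. So I=3.
Step 2. [col 1: I + B ≡ Z (mod 10)] B=4 is one option consistent with column 1 (I + B ≡ Z (mod 10), carry-in 0) — take it, so B=4.
Step 3. [O] the sum has 7 digits but both addends have 6; that extra leading digit O is the final carry, namely 1, so O=1.
Step 4. [col 1: I + B ≡ Z (mod 10)] in column 1 we have I+B≡Z with carry-in 0; given I=3, B=4 and digits 1,3,4 already taken and all letters distinct, that pins Z to 7, so Z=7.
Step 5. [col 2: J + I ≡ V (mod 10)] no forcing yet in column 2 (carry-in 0); J=9 is free and consistent — try it. So J=9.
Step 6. [col 2: J + I ≡ V (mod 10)] from column 2 (J=9, I=3, carry-in 0, digits 1,3,4,7,9 already taken and all letters distinct): V must equal 2, so V=2.
Step 7. [col 3: A + R ≡ V (mod 10)] no forcing yet in column 3 (carry-in 1); A=6 is free and consistent — try it ⇒ A=6.
Step 8. [col 3: A + R ≡ V (mod 10)] column 3: given A=6, V=2, carry-in 1, and digits 1,2,3,4,6,7,9 already taken and all letters distinct, A+R≡V (mod 10) forces R=5 ⇒ R=5.
Step 9. [col 5: N + V ≡ X (mod 10)] column 5: given V=2, carry-in 0, and digits 1,2,3,4,5,6,7,9 already taken and all letters distinct, N+V≡X (mod 10) forces N=8. So N=8.
Step 10. [col 5: N + V ≡ X (mod 10)] column 5 reads N+V+carry(0)=X with N=8, V=2; with digits 1,2,3,4,5,6,7,8,9 already taken and all letters distinct, the only value for X is 0, so X=0.

Answer: A=6, B=4, I=3, J=9, N=8, O=1, R=5, V=2, X=0, Z=7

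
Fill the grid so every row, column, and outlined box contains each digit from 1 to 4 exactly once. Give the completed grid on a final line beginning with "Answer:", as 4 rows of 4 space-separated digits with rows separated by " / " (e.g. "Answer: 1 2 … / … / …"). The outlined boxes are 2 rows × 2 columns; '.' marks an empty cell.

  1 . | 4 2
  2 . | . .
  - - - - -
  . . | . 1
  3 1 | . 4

Step 1. [r2c2∈{3,4}] r2c2 is the only open cell in row 2 admitting 4 ⇒ r2c2=4.
Step 2. [r3c3∈{2,3}] r3c3 is the only open cell in row 3 admitting 3 ⇒ r3c3=3.
Step 3. [r3c1∈{4}] r3c1 has the single candidate 4. So r3c1=4.
Step 4. [r2c3∈{1}] nothing but 1 survives at r2c3 ⇒ r2c3=1.
Step 5. [r1c2∈{3}] r1c2 is down to just 3, so r1c2=3.
Step 6. [r2c4∈{3}] only 3 remains possible at r2c4 ⇒ r2c4=3.
Step 7. [r4c3∈{2}] r4c3 is down to just 2. So r4c3=2.
Step 8. [r3c2∈{2}] r3c2 is down to just 2, so r3c2=2.

Answer: 1 3 4 2 / 2 4 1 3 / 4 2 3 1 / 3 1 2 4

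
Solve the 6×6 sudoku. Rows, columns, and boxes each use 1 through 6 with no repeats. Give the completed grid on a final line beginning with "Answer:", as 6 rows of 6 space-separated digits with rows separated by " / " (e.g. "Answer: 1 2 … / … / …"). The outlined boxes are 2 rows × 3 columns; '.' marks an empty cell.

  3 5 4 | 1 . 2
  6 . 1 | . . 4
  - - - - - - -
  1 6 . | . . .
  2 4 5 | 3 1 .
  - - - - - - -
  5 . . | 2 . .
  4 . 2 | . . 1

Step 1. [r5c6∈{3,6}] in col 6, 3 fits only at r5c6, so r5c6=3.
Step 2. [r6c4∈{5,6}] col 4 places 6 nowhere but r6c4. So r6c4=6.
Step 3. [r3c5∈{2,4,5}] in row 3, 2 fits only at r3c5 ⇒ r3c5=2.
Step 4. [r2c4∈{5}] only 5 remains possible at r2c4. So r2c4=5.
Step 5. [r4c6∈{6}] r4c6 is down to just 6 ⇒ r4c6=6.
Step 6. [r3c6∈{5}] r3c6's peers cover all but 5, so r3c6=5.
Step 7. [r5c2∈{1}] r5c2 is down to just 1 ⇒ r5c2=1.
Step 8. [r6c5∈{5}] r6c5's peers cover all but 5 ⇒ r6c5=5.
Step 9. [r3c3∈{3}] r3c3's peers cover all but 3. So r3c3=3.
Step 10. [r5c3∈{6}] r5c3 is down to just 6. So r5c3=6.
Step 11. [r6c2∈{3}] r6c2 has the single candidate 3. So r6c2=3.
Step 12. [r2c5∈{3}] nothing but 3 survives at r2c5 ⇒ r2c5=3.
Step 13. [r5c5∈{4}] r5c5 has the single candidate 4, so r5c5=4.
Step 14. [r1c5∈{6}] r1c5 has the single candidate 6. So r1c5=6.
Step 15. [r2c2∈{2}] r2c2's peers cover all but 2 ⇒ r2c2=2.
Step 16. [r3c4∈{4}] nothing but 4 survives at r3c4 ⇒ r3c4=4.

Answer: 3 5 4 1 6 2 / 6 2 1 5 3 4 / 1 6 3 4 2 5 / 2 4 5 3 1 6 / 5 1 6 2 4 3 / 4 3 2 6 5 1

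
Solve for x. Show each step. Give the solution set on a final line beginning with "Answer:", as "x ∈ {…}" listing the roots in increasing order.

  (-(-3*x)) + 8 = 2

Step 1. [(-(-3*x)) + 8 = 2] +8 is outermost — subtract 8 both sides ⇒ sub: -(-3*x) = -6.
Step 2. [-(-3*x) = -6] flip signs both sides ⇒ neg: -3*x = 6.
Step 3. [-3*x = 6] divide by the outer -3. So div: x = -2.

Answer: x ∈ {-2}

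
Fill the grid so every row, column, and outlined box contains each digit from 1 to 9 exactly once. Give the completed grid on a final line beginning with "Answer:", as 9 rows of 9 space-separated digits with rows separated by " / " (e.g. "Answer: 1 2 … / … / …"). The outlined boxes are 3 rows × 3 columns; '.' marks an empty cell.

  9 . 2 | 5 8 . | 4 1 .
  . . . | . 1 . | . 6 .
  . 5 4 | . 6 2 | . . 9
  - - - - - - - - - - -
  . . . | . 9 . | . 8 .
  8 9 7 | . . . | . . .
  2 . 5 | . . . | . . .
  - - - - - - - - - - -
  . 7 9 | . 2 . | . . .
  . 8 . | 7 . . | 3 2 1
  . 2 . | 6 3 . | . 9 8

Step 1. [r2c2∈{3}] nothing but 3 survives at r2c2 ⇒ r2c2=3.
Step 2. [r6c5∈{4,7}] col 5 places 7 nowhere but r6c5 ⇒ r6c5=7.
Step 3. [r3c8∈{3,7}] 7 has one home in col 8: r3c8, so r3c8=7.
Step 4. [r4c9∈{2,3,4,5,6,7}] col 9 places 7 nowhere but r4c9, so r4c9=7.
Step 5. [r7c1∈{1,3,4,5,6}] 3 has one home in row 7: r7c1 ⇒ r7c1=3.
Step 6. [r4c3∈{1,3,6}] across col 3, 3 lands solely at r4c3. So r4c3=3.
Step 7. [r8c6∈{4,5,9}] row 8 places 9 nowhere but r8c6, so r8c6=9.
Step 8. [r1c9∈{3}] only 3 remains possible at r1c9, so r1c9=3.
Step 9. [r6c7∈{1,6,9}] 9 has one home in row 6: r6c7, so r6c7=9.
Step 10. [r9c3∈{1}] nothing but 1 survives at r9c3 ⇒ r9c3=1.
Step 11. [r3c4∈{3}] r3c4 is down to just 3, so r3c4=3.
Step 12. [r1c2∈{6}] r1c2's peers cover all but 6, so r1c2=6.
Step 13. [r4c1∈{1,4,6}] 6 has one home in box 4: r4c1 ⇒ r4c1=6.
Step 14. [r9c7∈{5,7}] in row 9, 7 fits only at r9c7 ⇒ r9c7=7.
Step 15. [r2c3∈{8}] r2c3 is down to just 8 ⇒ r2c3=8.
Step 16. [r7c6∈{1,4,5,8}] r8c5 and r9c6 in box 8 both hold exactly {4,5}; those values are spoken for. So r7c6≠5.
Step 17. [r7c4∈{1,4,8}] the pair r8c5,r9c6 in box 8 locks {4,5} between them. So r7c4≠4.
Step 18. [r7c6∈{1,4,8}] the pair r8c5,r9c6 in box 8 locks {4,5} between them, so r7c6≠4.
Step 19. [r2c4∈{4,9}] in row 2, 9 fits only at r2c4. So r2c4=9.
Step 20. [r2c6∈{4,7}] in row 2, 4 fits only at r2c6, so r2c6=4.
Step 21. [r9c6∈{5}] r9c6 is down to just 5, so r9c6=5.
Step 22. [r4c6∈{1}] nothing but 1 survives at r4c6 ⇒ r4c6=1.
Step 23. [r4c7∈{2,5}] in row 4, 5 fits only at r4c7 ⇒ r4c7=5.
Step 24. [r7c8∈{4,5}] across col 8, 5 lands solely at r7c8, so r7c8=5.
Step 25. [r7c9∈{4,6}] across row 7, 4 lands solely at r7c9, so r7c9=4.
Step 26. [r6c9∈{6}] nothing but 6 survives at r6c9. So r6c9=6.
Step 27. [r5c9∈{2}] nothing but 2 survives at r5c9, so r5c9=2.
Step 28. [r5c4∈{4}] nothing but 4 survives at r5c4, so r5c4=4.
Step 29. [r6c8∈{3,4}] in col 8, 4 fits only at r6c8 ⇒ r6c8=4.
Step 30. [r6c4∈{8}] r6c4 has the single candidate 8 ⇒ r6c4=8.
Step 31. [r5c6∈{3,6}] in row 5, 6 fits only at r5c6 ⇒ r5c6=6.
Step 32. [r8c1∈{4,5}] in row 8, 5 fits only at r8c1. So r8c1=5.
Step 33. [r3c1∈{1}] r3c1 is down to just 1, so r3c1=1.
Step 34. [r6c2∈{1}] nothing but 1 survives at r6c2, so r6c2=1.
Step 35. [r5c5∈{5}] r5c5's peers cover all but 5, so r5c5=5.
Step 36. [r6c6∈{3}] r6c6's peers cover all but 3 ⇒ r6c6=3.
Step 37. [r5c7∈{1}] nothing but 1 survives at r5c7. So r5c7=1.
Step 38. [r1c6∈{7}] r1c6 has the single candidate 7 ⇒ r1c6=7.
Step 39. [r3c7∈{8}] r3c7 has the single candidate 8 ⇒ r3c7=8.
Step 40. [r2c7∈{2}] r2c7 is down to just 2. So r2c7=2.
Step 41. [r7c7∈{6}] nothing but 6 survives at r7c7, so r7c7=6.
Step 42. [r4c4∈{2}] nothing but 2 survives at r4c4, so r4c4=2.
Step 43. [r9c1∈{4}] only 4 remains possible at r9c1, so r9c1=4.
Step 44. [r7c6∈{8}] only 8 remains possible at r7c6. So r7c6=8.
Step 45. [r2c9∈{5}] r2c9 has the single candidate 5, so r2c9=5.
Step 46. [r5c8∈{3}] r5c8's peers cover all but 3. So r5c8=3.
Step 47. [r8c5∈{4}] r8c5 is down to just 4. So r8c5=4.
Step 48. [r8c3∈{6}] r8c3 has the single candidate 6, so r8c3=6.
Step 49. [r7c4∈{1}] nothing but 1 survives at r7c4 ⇒ r7c4=1.
Step 50. [r2c1∈{7}] r2c1 is down to just 7, so r2c1=7.
Step 51. [r4c2∈{4}] nothing but 4 survives at r4c2 ⇒ r4c2=4.

Answer: 9 6 2 5 8 7 4 1 3 / 7 3 8 9 1 4 2 6 5 / 1 5 4 3 6 2 8 7 9 / 6 4 3 2 9 1 5 8 7 / 8 9 7 4 5 6 1 3 2 / 2 1 5 8 7 3 9 4 6 / 3 7 9 1 2 8 6 5 4 / 5 8 6 7 4 9 3 2 1 / 4 2 1 6 3 5 7 9 8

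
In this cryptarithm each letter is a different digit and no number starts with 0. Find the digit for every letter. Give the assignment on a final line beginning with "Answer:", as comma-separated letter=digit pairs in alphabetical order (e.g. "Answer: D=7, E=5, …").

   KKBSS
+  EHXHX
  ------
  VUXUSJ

Step 1. [col 1: S + X ≡ J (mod 10)] several values work for J in column 1 (S + X ≡ J (mod 10), carry-in 0); try J=7, so J=7.
Step 2. [col 1: S + X ≡ J (mod 10)] no forcing yet in column 1 (carry-in 0); S=2 is free and consistent — try it ⇒ S=2.
Step 3. [col 1: S + X ≡ J (mod 10)] from column 1 (S=2, J=7, carry-in 0, digits 2,7 already taken and all letters distinct): X must equal 5, so X=5.
Step 4. [V] the sum has 6 digits but both addends have 5; that extra leading digit V is the final carry, namely 1. So V=1.
Step 5. [col 2: S + H ≡ S (mod 10)] in column 2 we have S+H≡S with carry-in 0; given S=2 and digits 1,2,5,7 already taken and all letters distinct, that pins H to 0. So H=0.
Step 6. [col 3: B + X ≡ U (mod 10)] several values work for B in column 3 (B + X ≡ U (mod 10), carry-in 0); try B=8 ⇒ B=8.
Step 7. [col 3: B + X ≡ U (mod 10)] column 3 reads B+X+carry(0)=U with B=8, X=5; with digits 0,1,2,5,7,8 already taken and all letters distinct, the only value for U is 3, so U=3.
Step 8. [col 4: K + H ≡ X (mod 10)] from column 4 (H=0, X=5, carry-in 1, digits 0,1,2,3,5,7,8 already taken and all letters distinct): K must equal 4 ⇒ K=4.
Step 9. [col 5: K + E ≡ U (mod 10)] column 5: given K=4, U=3, carry-in 0, and digits 0,1,2,3,4,5,7,8 already taken and all letters distinct, K+E≡U (mod 10) forces E=9, so E=9.

Answer: B=8, E=9, H=0, J=7, K=4, S=2, U=3, V=1, X=5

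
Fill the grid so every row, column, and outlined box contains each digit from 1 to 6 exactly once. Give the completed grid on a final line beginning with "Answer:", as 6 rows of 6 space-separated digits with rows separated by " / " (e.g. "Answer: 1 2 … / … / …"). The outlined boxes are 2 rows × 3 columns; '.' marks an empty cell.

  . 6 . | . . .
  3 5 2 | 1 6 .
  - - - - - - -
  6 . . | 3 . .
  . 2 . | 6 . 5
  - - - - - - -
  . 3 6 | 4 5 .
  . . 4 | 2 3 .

Step 1. [r6c2∈{1}] nothing but 1 survives at r6c2, so r6c2=1.
Step 2. [r1c1∈{1,4}] in box 1, 4 fits only at r1c1. So r1c1=4.
Step 3. [r4c1∈{1}] r4c1 has the single candidate 1, so r4c1=1.
Step 4. [r3c5∈{1,2,4}] in col 5, 1 fits only at r3c5. So r3c5=1.
Step 5. [r3c6∈{2,4}] in row 3, 2 fits only at r3c6, so r3c6=2.
Step 6. [r1c4∈{5}] only 5 remains possible at r1c4, so r1c4=5.
Step 7. [r2c6∈{4}] r2c6's peers cover all but 4 ⇒ r2c6=4.
Step 8. [r3c3∈{5}] only 5 remains possible at r3c3 ⇒ r3c3=5.
Step 9. [r5c1∈{2}] nothing but 2 survives at r5c1 ⇒ r5c1=2.
Step 10. [r4c5∈{4}] r4c5's peers cover all but 4 ⇒ r4c5=4.
Step 11. [r3c2∈{4}] r3c2 has the single candidate 4 ⇒ r3c2=4.
Step 12. [r6c6∈{6}] r6c6 is down to just 6 ⇒ r6c6=6.
Step 13. [r1c3∈{1}] nothing but 1 survives at r1c3. So r1c3=1.
Step 14. [r1c6∈{3}] r1c6 has the single candidate 3 ⇒ r1c6=3.
Step 15. [r6c1∈{5}] nothing but 5 survives at r6c1. So r6c1=5.
Step 16. [r4c3∈{3}] r4c3 has the single candidate 3, so r4c3=3.
Step 17. [r5c6∈{1}] nothing but 1 survives at r5c6, so r5c6=1.
Step 18. [r1c5∈{2}] only 2 remains possible at r1c5 ⇒ r1c5=2.

Answer: 4 6 1 5 2 3 / 3 5 2 1 6 4 / 6 4 5 3 1 2 / 1 2 3 6 4 5 / 2 3 6 4 5 1 / 5 1 4 2 3 6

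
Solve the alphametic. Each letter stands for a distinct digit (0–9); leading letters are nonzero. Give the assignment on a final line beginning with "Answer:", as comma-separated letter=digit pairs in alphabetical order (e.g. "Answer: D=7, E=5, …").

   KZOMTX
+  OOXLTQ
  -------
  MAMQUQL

Step 1. [col 1: X + Q ≡ L (mod 10)] no forcing yet in column 1 (carry-in 0); Q=6 is free and consistent — try it ⇒ Q=6.
Step 2. [col 1: X + Q ≡ L (mod 10)] no forcing yet in column 1 (carry-in 0); X=2 is free and consistent — try it ⇒ X=2.
Step 3. [col 1: X + Q ≡ L (mod 10)] from column 1 (X=2, Q=6, carry-in 0, digits 2,6 already taken and all letters distinct): L must equal 8, so L=8.
Step 4. [M] the sum has 7 digits but both addends have 6; that extra leading digit M is the final carry, namely 1, so M=1.
Step 5. [col 2: T + T ≡ Q (mod 10)] column 2: given Q=6, carry-in 0, and digits 1,2,6,8 already taken and all letters distinct, T+T≡Q (mod 10) forces T=3 ⇒ T=3.
Step 6. [col 3: M + L ≡ U (mod 10)] column 3: given M=1, L=8, carry-in 0, and digits 1,2,3,6,8 already taken and all letters distinct, M+L≡U (mod 10) forces U=9, so U=9.
Step 7. [col 4: O + X ≡ Q (mod 10)] column 4 reads O+X+carry(0)=Q with X=2, Q=6; with digits 1,2,3,6,8,9 already taken and all letters distinct, the only value for O is 4, so O=4.
Step 8. [col 5: Z + O ≡ M (mod 10)] column 5 reads Z+O+carry(0)=M with O=4, M=1; with digits 1,2,3,4,6,8,9 already taken and all letters distinct, the only value for Z is 7 ⇒ Z=7.
Step 9. [col 6: K + O ≡ A (mod 10)] column 6 (K + O ≡ A (mod 10), carry-in 1) doesn't pin K yet; pick K=5 and continue. So K=5.
Step 10. [col 6: K + O ≡ A (mod 10)] column 6: given K=5, O=4, carry-in 1, and digits 1,2,3,4,5,6,7,8,9 already taken and all letters distinct, K+O≡A (mod 10) forces A=0 ⇒ A=0.

Answer: A=0, K=5, L=8, M=1, O=4, Q=6, T=3, U=9, X=2, Z=7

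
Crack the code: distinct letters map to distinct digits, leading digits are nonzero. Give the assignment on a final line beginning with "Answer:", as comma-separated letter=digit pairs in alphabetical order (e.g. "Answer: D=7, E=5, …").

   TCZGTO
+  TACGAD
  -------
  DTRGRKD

Step 1. [col 1: O + D ≡ D (mod 10)] column 1: given nothing yet, carry-in 0, and all letters distinct, none taken yet, O+D≡D (mod 10) forces O=0, so O=0.
Step 2. [col 1: O + D ≡ D (mod 10)] column 1 (O + D ≡ D (mod 10), carry-in 0) doesn't pin D yet; pick D=1 and continue, so D=1.
Step 3. [col 2: T + A ≡ K (mod 10)] no forcing yet in column 2 (carry-in 0); A=5 is free and consistent — try it ⇒ A=5.
Step 4. [col 2: T + A ≡ K (mod 10)] no forcing yet in column 2 (carry-in 0); K=4 is free and consistent — try it. So K=4.
Step 5. [col 2: T + A ≡ K (mod 10)] column 2: given A=5, K=4, carry-in 0, and digits 0,1,4,5 already taken and all letters distinct, T+A≡K (mod 10) forces T=9 ⇒ T=9.
Step 6. [col 3: G + G ≡ R (mod 10)] several values work for G in column 3 (G + G ≡ R (mod 10), carry-in 1); try G=6, so G=6.
Step 7. [col 3: G + G ≡ R (mod 10)] in column 3 we have G+G≡R with carry-in 1; given G=6 and digits 0,1,4,5,6,9 already taken and all letters distinct, that pins R to 3, so R=3.
Step 8. [col 4: Z + C ≡ G (mod 10)] several values work for C in column 4 (Z + C ≡ G (mod 10), carry-in 1); try C=7 ⇒ C=7.
Step 9. [col 4: Z + C ≡ G (mod 10)] column 4: given C=7, G=6, carry-in 1, and digits 0,1,3,4,5,6,7,9 already taken and all letters distinct, Z+C≡G (mod 10) forces Z=8 ⇒ Z=8.

Answer: A=5, C=7, D=1, G=6, K=4, O=0, R=3, T=9, Z=8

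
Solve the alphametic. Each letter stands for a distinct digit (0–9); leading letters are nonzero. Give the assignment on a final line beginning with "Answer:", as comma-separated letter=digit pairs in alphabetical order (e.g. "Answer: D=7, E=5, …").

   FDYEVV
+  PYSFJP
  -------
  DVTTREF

Step 1. [D] the sum has 7 digits but both addends have 6; that extra leading digit D is the final carry, namely 1. So D=1.
Step 2. [col 1: V + P ≡ F (mod 10)] no forcing yet in column 1 (carry-in 0); P=5 is free and consistent — try it, so P=5.
Step 3. [col 1: V + P ≡ F (mod 10)] no forcing yet in column 1 (carry-in 0); V=2 is free and consistent — try it ⇒ V=2.
Step 4. [col 1: V + P ≡ F (mod 10)] column 1 reads V+P+carry(0)=F with V=2, P=5; with digits 1,2,5 already taken and all letters distinct, the only value for F is 7, so F=7.
Step 5. [col 2: V + J ≡ E (mod 10)] several values work for E in column 2 (V + J ≡ E (mod 10), carry-in 0); try E=6. So E=6.
Step 6. [col 2: V + J ≡ E (mod 10)] column 2: given V=2, E=6, carry-in 0, and digits 1,2,5,6,7 already taken and all letters distinct, V+J≡E (mod 10) forces J=4 ⇒ J=4.
Step 7. [col 3: E + F ≡ R (mod 10)] in column 3 we have E+F≡R with carry-in 0; given E=6, F=7 and digits 1,2,4,5,6,7 already taken and all letters distinct, that pins R to 3. So R=3.
Step 8. [col 4: Y + S ≡ T (mod 10)] column 4: given nothing yet, carry-in 1, and digits 1,2,3,4,5,6,7 already taken and all letters distinct, Y+S≡T (mod 10) forces T=9 ⇒ T=9.
Step 9. [col 4: Y + S ≡ T (mod 10)] Y=8 is one option consistent with column 4 (Y + S ≡ T (mod 10), carry-in 1) — take it, so Y=8.
Step 10. [col 4: Y + S ≡ T (mod 10)] in column 4 we have Y+S≡T with carry-in 1; given Y=8, T=9 and digits 1,2,3,4,5,6,7,8,9 already taken and all letters distinct, that pins S to 0 ⇒ S=0.

Answer: D=1, E=6, F=7, J=4, P=5, R=3, S=0, T=9, V=2, Y=8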